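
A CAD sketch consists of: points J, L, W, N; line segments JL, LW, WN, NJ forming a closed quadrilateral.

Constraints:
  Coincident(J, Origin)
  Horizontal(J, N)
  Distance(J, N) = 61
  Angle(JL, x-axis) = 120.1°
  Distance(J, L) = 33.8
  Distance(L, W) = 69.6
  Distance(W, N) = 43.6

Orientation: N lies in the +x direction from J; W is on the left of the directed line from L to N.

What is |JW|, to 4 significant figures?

66.69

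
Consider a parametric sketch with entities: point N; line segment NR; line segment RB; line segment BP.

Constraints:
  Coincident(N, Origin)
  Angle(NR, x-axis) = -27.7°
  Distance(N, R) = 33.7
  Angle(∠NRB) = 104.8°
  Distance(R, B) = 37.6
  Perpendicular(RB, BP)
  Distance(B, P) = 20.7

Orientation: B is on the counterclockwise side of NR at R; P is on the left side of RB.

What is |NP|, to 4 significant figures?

47.71

N is at the origin; NR runs at -27.7° with length 33.7, so R = 33.7·(cos -27.7°, sin -27.7°) = (29.84, -15.67). ∠NRB = 104.8°, so RB runs at -27.7° + (180° − 104.8°) = 47.50° from the x-axis; with |RB| = 37.6, B = R + 37.6·(cos 47.50°, sin 47.50°) = (55.24, 12.06). RB is perpendicular to BP; with |BP| = 20.7 on the left of RB, P = B + 20.7·(-0.7373, 0.6756) = (39.98, 26.04). Then |NP| = |P − N| = 47.71.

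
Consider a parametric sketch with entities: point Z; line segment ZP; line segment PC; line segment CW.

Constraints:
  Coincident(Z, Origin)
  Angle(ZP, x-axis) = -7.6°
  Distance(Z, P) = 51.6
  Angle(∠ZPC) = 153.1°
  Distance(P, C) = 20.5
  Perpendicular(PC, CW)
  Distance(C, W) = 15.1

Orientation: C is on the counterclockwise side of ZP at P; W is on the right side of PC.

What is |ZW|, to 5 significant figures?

76.828

Z is at the origin; ZP runs at -7.6° with length 51.6, so P = 51.6·(cos -7.6°, sin -7.6°) = (51.147, -6.8244). ∠ZPC = 153.1°, so PC runs at -7.6° + (180° − 153.1°) = 19.300° from the x-axis; with |PC| = 20.5, C = P + 20.5·(cos 19.300°, sin 19.300°) = (70.495, -0.048885). The perpendicularity gives CW at right angles to PC; with |CW| = 15.1 on the right of PC, W = C + 15.1·(0.33051, -0.94380) = (75.485, -14.300). Then |ZW| = |W − Z| = 76.828.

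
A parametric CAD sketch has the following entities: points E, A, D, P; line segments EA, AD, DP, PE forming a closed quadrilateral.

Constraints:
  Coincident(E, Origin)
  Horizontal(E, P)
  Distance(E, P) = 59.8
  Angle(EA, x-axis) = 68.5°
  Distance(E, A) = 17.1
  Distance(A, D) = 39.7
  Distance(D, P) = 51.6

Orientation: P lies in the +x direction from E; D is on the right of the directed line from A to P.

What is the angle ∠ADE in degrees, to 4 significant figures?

19.87°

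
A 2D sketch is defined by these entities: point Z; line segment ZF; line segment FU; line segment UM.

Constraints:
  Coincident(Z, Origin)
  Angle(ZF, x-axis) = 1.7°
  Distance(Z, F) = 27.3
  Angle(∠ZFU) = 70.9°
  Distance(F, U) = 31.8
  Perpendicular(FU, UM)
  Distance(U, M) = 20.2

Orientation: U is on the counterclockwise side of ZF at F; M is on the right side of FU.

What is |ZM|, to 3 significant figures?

51.4

Z is at the origin; ZF runs at 1.7° with length 27.3, so F = 27.3·(cos 1.7°, sin 1.7°) = (27.3, 0.810). ∠ZFU = 70.9°, so FU runs at 1.7° + (180° − 70.9°) = 111° from the x-axis; with |FU| = 31.8, U = F + 31.8·(cos 111°, sin 111°) = (16.0, 30.5). The perpendicularity gives UM at right angles to FU; with |UM| = 20.2 on the right of FU, M = U + 20.2·(0.935, 0.355) = (34.9, 37.7). Then |ZM| = |M − Z| = 51.4.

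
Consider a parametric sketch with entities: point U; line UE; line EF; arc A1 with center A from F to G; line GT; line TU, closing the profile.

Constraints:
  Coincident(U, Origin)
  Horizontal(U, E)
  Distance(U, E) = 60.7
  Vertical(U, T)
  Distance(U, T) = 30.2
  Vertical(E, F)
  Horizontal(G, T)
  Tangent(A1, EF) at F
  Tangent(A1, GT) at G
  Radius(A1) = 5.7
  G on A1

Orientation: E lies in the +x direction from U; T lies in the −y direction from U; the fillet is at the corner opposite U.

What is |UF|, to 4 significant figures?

65.46

U is at the origin; U and E share the same y with |UE| = 60.7 and E on the +x side, so E = (60.70, 0.000). UT is vertical with |UT| = 30.2 and T on the −y side, so T = (0.000, -30.20). The virtual corner opposite U is at (60.70, -30.20). A1 meets EF tangentially, so AF is at right angles to EF and tangency of A1 to GT means the radius AG is perpendicular to GT, with radius 5.7, so the center A sits 5.7 in from both sides at A = (55.00, -24.50). That places the tangent points at F = (60.70, -24.50) on EF and G = (55.00, -30.20) on GT. Then |UF| = |F − U| = 65.46.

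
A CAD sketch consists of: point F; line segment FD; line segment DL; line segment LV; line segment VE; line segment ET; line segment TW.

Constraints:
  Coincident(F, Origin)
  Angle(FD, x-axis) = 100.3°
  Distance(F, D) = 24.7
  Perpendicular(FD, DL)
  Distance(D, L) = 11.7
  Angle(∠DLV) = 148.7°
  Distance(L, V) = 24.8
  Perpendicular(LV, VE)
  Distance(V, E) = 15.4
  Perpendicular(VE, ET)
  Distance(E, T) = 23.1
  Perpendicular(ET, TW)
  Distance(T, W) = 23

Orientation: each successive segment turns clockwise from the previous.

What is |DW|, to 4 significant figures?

18.00

F is at the origin; FD runs at 100.3° with length 24.7, so D = (-4.416, 24.30). The perpendicularity gives DL at right angles to FD, so DL runs at 10.30°; with |DL| = 11.7, L = (7.095, 26.39). ∠DLV = 148.7° gives LV at -21.00° from the x-axis; with |LV| = 24.8, V = (30.25, 17.51). The perpendicularity gives VE at right angles to LV, so VE runs at -111.0°; with |VE| = 15.4, E = (24.73, 3.129). The perpendicularity gives ET at right angles to VE, so ET runs at 159.0°; with |ET| = 23.1, T = (3.163, 11.41). The perpendicularity gives TW at right angles to ET, so TW runs at 69.00°; with |TW| = 23.0, W = (11.41, 32.88). Then |DW| = |W − D| = 18.00.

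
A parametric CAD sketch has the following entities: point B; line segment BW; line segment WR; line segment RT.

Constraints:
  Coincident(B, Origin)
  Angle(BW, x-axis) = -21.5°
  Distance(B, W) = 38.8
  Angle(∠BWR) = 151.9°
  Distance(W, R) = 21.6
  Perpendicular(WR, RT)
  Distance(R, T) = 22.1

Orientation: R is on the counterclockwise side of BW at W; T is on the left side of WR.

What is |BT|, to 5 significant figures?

55.957

B is at the origin; BW runs at -21.5° with length 38.8, so W = 38.8·(cos -21.5°, sin -21.5°) = (36.100, -14.220). ∠BWR = 151.9°, so WR runs at -21.5° + (180° − 151.9°) = 6.6000° from the x-axis; with |WR| = 21.6, R = W + 21.6·(cos 6.6000°, sin 6.6000°) = (57.557, -11.738). The perpendicularity gives RT at right angles to WR; with |RT| = 22.1 on the left of WR, T = R + 22.1·(-0.11494, 0.99337) = (55.017, 10.216). Then |BT| = |T − B| = 55.957.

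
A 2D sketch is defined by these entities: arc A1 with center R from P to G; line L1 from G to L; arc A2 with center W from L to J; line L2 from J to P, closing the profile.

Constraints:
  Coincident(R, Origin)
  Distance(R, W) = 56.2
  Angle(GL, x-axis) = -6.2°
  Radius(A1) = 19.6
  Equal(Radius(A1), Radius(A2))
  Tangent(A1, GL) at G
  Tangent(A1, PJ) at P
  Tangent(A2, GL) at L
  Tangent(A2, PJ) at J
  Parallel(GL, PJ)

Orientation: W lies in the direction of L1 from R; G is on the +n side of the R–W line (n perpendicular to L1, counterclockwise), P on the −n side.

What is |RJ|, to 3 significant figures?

59.5

The slot axis is L1's direction at -6.2°, so u = (cos -6.2°, sin -6.2°) = (0.994, -0.108) and n = (−sin -6.2°, cos -6.2°) = (0.108, 0.994). R is at the origin and W lies 56.2 along u from R, so W = 56.2·u = (55.9, -6.07). Tangency of A1 to both parallel lines with radius 19.6 puts G and P at R ± 19.6·n: G = (2.12, 19.5), P = (-2.12, -19.5). Equal radii place L and J the same way about W: L = W + 19.6·n = (58.0, 13.4), J = W − 19.6·n = (53.8, -25.6). Then |RJ| = |J − R| = 59.5.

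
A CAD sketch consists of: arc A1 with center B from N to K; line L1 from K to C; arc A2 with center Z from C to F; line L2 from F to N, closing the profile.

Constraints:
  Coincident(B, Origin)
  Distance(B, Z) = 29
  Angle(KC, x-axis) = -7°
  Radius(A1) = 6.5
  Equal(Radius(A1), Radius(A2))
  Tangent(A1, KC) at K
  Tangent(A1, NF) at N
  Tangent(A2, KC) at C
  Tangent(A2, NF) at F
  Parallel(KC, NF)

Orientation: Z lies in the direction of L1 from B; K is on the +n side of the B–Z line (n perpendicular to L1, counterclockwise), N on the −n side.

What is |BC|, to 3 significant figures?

29.7

The slot axis is L1's direction at -7.0°, so u = (cos -7.0°, sin -7.0°) = (0.993, -0.122) and n = (−sin -7.0°, cos -7.0°) = (0.122, 0.993). B is at the origin and Z lies 29.0 along u from B, so Z = 29.0·u = (28.8, -3.53). Tangency of A1 to both parallel lines with radius 6.5 puts K and N at B ± 6.5·n: K = (0.792, 6.45), N = (-0.792, -6.45). Equal radii place C and F the same way about Z: C = Z + 6.5·n = (29.6, 2.92), F = Z − 6.5·n = (28.0, -9.99). Then |BC| = |C − B| = 29.7.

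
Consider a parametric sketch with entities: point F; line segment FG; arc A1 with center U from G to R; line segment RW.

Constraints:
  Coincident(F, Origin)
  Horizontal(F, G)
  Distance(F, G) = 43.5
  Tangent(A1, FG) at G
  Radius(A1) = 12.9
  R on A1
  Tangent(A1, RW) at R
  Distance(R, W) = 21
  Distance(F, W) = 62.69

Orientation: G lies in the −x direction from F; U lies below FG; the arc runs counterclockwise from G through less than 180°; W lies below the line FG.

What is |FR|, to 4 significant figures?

58.26

F is at the origin; FG is horizontal with |FG| = 43.5 and G on the −x side, so G = (-43.50, 0.000). Since A1 is tangent to FG there, UG ⟂ FG, so U = G + (0, -12.9) = (-43.50, -12.90). Since UR ⟂ RW (tangency), |UW| = √(12.9² + 21.0²) = 24.65 regardless of where R sits on A1. So W lies on both circle(F, 62.69) and circle(U, 24.65); the below-FG intersection is W = (-51.07, -36.35). R is the foot of the tangent from W: R = (-56.03, -15.95).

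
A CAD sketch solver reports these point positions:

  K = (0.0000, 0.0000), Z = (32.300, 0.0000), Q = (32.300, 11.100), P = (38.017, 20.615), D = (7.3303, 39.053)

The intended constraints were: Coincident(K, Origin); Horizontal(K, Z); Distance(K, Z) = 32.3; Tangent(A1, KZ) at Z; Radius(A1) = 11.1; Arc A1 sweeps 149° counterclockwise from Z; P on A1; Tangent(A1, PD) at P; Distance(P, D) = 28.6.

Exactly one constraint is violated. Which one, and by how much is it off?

Distance(P, D) = 28.6 — off by 7.20.

K = (0.00, 0.00) ✓; K.y = 0.00, Z.y = 0.00 ✓; |KZ| = 32.30 ✓; ∠(QZ, ZK) = 90.00° ✓; |QZ| = 11.10 ✓; bearing(Q→P) − bearing(Q→Z) = 149.0° ✓; |QP| = 11.10 ✓; ∠(QP, PD) = 90.00° ✓; |PD| = 35.80 ✗.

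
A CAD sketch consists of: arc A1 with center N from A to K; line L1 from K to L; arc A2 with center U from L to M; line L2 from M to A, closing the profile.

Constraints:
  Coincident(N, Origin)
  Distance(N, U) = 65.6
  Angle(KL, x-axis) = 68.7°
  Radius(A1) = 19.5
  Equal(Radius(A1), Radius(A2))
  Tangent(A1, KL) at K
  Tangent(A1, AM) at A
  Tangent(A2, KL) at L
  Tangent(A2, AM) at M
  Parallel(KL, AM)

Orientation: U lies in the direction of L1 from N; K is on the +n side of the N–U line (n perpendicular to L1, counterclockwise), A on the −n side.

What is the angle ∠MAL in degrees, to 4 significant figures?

30.73°

Tangency of A1 to both parallel lines with radius 19.5 puts K and A at N ± 19.5·n: K = (-18.17, 7.083), A = (18.17, -7.083). Equal radii place L and M the same way about U: L = U + 19.5·n = (5.661, 68.20), M = U − 19.5·n = (42.00, 54.04). Then cos ∠MAL = AM·AL / (|AM||AL|), giving 30.73°.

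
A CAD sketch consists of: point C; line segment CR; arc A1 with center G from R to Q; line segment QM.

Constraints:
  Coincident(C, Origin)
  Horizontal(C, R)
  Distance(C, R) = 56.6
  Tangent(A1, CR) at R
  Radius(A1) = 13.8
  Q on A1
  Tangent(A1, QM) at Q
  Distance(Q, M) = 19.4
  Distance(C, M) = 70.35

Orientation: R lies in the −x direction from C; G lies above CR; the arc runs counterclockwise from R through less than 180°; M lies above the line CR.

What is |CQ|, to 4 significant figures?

51.89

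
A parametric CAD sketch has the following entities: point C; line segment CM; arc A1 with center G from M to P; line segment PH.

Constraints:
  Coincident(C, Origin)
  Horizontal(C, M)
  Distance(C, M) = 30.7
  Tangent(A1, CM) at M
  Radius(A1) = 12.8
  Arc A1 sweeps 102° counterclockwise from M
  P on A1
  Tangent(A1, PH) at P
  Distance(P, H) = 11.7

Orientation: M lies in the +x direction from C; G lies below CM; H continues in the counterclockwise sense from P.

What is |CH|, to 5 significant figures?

33.894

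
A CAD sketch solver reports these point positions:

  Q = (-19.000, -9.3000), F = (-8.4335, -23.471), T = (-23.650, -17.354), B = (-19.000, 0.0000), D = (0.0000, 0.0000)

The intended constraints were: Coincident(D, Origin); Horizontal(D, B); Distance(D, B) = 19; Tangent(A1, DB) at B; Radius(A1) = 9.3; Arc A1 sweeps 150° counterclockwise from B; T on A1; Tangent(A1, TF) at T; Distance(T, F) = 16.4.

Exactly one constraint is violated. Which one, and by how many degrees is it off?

Tangent(A1, TF) at T — off by 8.10°.

D = (0.00, 0.00) ✓; D.y = 0.00, B.y = 0.00 ✓; |DB| = 19.00 ✓; ∠(QB, BD) = 90.00° ✓; |QB| = 9.300 ✓; bearing(Q→T) − bearing(Q→B) = 150.0° ✓; |QT| = 9.300 ✓; ∠(QT, TF) = 81.90° ✗; |TF| = 16.40 ✓.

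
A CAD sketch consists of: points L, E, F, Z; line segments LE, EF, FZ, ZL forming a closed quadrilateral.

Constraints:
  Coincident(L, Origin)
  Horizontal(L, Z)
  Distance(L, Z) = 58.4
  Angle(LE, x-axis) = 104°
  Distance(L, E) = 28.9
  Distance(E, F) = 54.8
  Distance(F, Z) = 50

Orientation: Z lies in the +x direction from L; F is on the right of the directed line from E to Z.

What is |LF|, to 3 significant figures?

26.5

Checks: |EF| = 54.80 ✓; |FZ| = 50.00 ✓.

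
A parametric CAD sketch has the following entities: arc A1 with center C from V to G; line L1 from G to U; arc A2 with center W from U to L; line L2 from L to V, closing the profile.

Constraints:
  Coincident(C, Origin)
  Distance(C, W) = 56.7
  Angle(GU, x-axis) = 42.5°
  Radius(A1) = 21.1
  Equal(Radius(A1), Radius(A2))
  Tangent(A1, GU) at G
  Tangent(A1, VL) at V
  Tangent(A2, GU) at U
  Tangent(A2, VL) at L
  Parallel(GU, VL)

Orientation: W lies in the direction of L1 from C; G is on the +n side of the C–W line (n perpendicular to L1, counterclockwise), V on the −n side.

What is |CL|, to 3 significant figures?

60.5

The slot axis is L1's direction at 42.5°, so u = (cos 42.5°, sin 42.5°) = (0.737, 0.676) and n = (−sin 42.5°, cos 42.5°) = (-0.676, 0.737). C is at the origin and W lies 56.7 along u from C, so W = 56.7·u = (41.8, 38.3). Tangency of A1 to both parallel lines with radius 21.1 puts G and V at C ± 21.1·n: G = (-14.3, 15.6), V = (14.3, -15.6). Equal radii place U and L the same way about W: U = W + 21.1·n = (27.5, 53.9), L = W − 21.1·n = (56.1, 22.7). Then |CL| = |L − C| = 60.5.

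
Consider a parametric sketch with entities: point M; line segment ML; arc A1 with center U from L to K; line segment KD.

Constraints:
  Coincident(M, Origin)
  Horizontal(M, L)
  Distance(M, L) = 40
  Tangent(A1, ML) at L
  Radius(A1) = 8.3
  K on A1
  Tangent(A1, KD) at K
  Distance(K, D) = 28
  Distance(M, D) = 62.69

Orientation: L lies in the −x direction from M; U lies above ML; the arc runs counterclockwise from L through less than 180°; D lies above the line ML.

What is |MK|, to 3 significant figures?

36.4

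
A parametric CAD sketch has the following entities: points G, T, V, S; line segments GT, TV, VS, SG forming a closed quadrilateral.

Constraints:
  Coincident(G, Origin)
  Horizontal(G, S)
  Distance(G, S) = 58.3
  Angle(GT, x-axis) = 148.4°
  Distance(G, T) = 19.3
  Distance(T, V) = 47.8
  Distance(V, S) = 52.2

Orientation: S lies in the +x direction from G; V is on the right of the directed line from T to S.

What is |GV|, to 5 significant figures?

30.282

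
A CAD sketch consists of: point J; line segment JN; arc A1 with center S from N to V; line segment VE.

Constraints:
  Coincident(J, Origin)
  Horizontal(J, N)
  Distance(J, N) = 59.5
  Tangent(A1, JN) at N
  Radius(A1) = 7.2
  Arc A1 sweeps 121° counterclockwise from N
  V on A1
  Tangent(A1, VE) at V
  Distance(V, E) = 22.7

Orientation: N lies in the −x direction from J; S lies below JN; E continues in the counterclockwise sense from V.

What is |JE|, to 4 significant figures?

61.94

J is at the origin; JN is horizontal with |JN| = 59.5 and N on the −x side, so N = (-59.50, 0.000). A1 meets JN tangentially, so SN is at right angles to JN, so S = N + (0, -7.2) = (-59.50, -7.200). On A1, N sits at bearing 90° from S; a 121° counterclockwise sweep puts V at bearing 211°, so V = S + 7.2·(cos 211°, sin 211°) = (-65.67, -10.91). Since A1 is tangent to VE there, SV ⟂ VE, so VE runs along (−sin 211°, cos 211°); with |VE| = 22.7, E = (-53.98, -30.37). Then |JE| = |E − J| = 61.94.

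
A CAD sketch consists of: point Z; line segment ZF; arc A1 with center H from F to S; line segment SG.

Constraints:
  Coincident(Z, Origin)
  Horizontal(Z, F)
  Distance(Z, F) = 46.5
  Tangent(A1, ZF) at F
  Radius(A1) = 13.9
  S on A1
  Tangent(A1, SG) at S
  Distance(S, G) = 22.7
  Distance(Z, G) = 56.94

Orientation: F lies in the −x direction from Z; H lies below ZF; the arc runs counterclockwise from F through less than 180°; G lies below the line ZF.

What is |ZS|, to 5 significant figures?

61.198

Z is at the origin; Z and F share the same y with |ZF| = 46.5 and F on the −x side, so F = (-46.500, 0.0000). Since A1 is tangent to ZF there, HF ⟂ ZF, so H = F + (0, -13.9) = (-46.500, -13.900). Since HS ⟂ SG (tangency), |HG| = √(13.9² + 22.7²) = 26.618 regardless of where S sits on A1. So G lies on both circle(Z, 56.94) and circle(H, 26.618); the below-ZF intersection is G = (-40.654, -39.868). S is the foot of the tangent from G: S = (-56.470, -23.585).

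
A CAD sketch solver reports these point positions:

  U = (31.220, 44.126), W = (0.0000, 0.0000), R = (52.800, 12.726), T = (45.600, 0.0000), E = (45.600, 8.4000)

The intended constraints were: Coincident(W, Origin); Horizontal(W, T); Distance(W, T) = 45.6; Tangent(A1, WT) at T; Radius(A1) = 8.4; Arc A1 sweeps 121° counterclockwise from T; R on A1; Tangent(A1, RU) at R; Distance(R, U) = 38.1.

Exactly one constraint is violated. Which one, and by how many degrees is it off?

Tangent(A1, RU) at R — off by 3.50°.

W = (0.00, 0.00) ✓; W.y = 0.00, T.y = 0.00 ✓; |WT| = 45.60 ✓; ∠(ET, TW) = 90.00° ✓; |ET| = 8.400 ✓; bearing(E→R) − bearing(E→T) = 121.0° ✓; |ER| = 8.400 ✓; ∠(ER, RU) = 86.50° ✗; |RU| = 38.10 ✓.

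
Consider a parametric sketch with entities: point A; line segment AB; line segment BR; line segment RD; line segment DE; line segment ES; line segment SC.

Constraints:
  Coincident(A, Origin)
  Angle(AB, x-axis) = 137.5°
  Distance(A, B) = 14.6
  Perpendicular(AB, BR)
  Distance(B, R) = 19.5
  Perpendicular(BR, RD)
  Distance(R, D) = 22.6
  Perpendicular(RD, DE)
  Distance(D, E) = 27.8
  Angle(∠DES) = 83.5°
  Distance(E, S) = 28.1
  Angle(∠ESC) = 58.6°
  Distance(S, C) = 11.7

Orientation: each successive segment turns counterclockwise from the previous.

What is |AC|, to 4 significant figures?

13.38

∠DES = 83.5° gives ES at 144.0° from the x-axis; with |ES| = 28.1, S = (-11.23, 17.23). ∠ESC = 58.6° gives SC at -94.60° from the x-axis; with |SC| = 11.7, C = (-12.17, 5.569). Then |AC| = |C − A| = 13.38.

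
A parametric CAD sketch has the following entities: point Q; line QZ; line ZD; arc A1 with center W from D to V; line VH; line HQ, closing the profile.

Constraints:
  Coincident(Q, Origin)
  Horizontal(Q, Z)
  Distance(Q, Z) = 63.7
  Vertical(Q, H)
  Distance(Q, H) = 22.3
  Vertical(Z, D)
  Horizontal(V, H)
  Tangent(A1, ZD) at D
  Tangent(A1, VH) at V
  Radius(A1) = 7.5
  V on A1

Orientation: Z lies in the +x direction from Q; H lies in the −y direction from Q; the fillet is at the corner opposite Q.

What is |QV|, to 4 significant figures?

60.46

The virtual corner opposite Q is at (63.70, -22.30). The tangent condition forces WD to be normal to ZD and tangency of A1 to VH means the radius WV is perpendicular to VH, with radius 7.5, so the center W sits 7.5 in from both sides at W = (56.20, -14.80). That places the tangent points at D = (63.70, -14.80) on ZD and V = (56.20, -22.30) on VH. Then |QV| = |V − Q| = 60.46.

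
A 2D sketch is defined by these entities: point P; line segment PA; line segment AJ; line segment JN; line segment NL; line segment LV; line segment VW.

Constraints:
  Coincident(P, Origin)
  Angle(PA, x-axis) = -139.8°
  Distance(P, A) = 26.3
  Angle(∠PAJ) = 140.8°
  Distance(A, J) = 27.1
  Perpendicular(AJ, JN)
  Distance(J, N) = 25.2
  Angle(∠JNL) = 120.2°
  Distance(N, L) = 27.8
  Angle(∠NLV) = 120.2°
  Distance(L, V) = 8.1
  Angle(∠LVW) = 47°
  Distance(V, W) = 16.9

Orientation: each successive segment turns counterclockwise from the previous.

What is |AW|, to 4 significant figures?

32.49

P is at the origin; PA runs at -139.8° with length 26.3, so A = (-20.09, -16.98). ∠PAJ = 140.8° gives AJ at -100.6° from the x-axis; with |AJ| = 27.1, J = (-25.07, -43.61). AJ ⟂ JN, so JN runs at -10.60°; with |JN| = 25.2, N = (-0.3029, -48.25). ∠JNL = 120.2° gives NL at 49.20° from the x-axis; with |NL| = 27.8, L = (17.86, -27.20). ∠NLV = 120.2° gives LV at 109.0° from the x-axis; with |LV| = 8.1, V = (15.23, -19.55). ∠LVW = 47.0° gives VW at -118.0° from the x-axis; with |VW| = 16.9, W = (7.291, -34.47). Then |AW| = |W − A| = 32.49.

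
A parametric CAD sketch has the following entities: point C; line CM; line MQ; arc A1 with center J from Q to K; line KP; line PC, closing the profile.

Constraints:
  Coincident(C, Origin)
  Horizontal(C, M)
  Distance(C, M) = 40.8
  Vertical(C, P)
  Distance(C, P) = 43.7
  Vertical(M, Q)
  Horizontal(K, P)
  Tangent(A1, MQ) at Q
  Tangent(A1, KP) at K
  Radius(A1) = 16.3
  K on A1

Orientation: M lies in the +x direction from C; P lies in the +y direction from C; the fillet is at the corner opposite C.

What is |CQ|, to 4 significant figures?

49.15

C is at the origin; CM is horizontal with |CM| = 40.8 and M on the +x side, so M = (40.80, 0.000). CP is vertical with |CP| = 43.7 and P on the +y side, so P = (0.000, 43.70). The virtual corner opposite C is at (40.80, 43.70). Since A1 is tangent to MQ there, JQ ⟂ MQ and the tangent condition forces JK to be normal to KP, with radius 16.3, so the center J sits 16.3 in from both sides at J = (24.50, 27.40). That places the tangent points at Q = (40.80, 27.40) on MQ and K = (24.50, 43.70) on KP. Then |CQ| = |Q − C| = 49.15.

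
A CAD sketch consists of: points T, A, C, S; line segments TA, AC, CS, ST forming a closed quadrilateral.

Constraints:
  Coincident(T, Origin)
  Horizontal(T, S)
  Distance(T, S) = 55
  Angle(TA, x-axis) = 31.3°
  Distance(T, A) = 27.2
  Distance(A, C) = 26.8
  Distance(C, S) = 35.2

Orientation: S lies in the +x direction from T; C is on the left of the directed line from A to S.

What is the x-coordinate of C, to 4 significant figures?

42.40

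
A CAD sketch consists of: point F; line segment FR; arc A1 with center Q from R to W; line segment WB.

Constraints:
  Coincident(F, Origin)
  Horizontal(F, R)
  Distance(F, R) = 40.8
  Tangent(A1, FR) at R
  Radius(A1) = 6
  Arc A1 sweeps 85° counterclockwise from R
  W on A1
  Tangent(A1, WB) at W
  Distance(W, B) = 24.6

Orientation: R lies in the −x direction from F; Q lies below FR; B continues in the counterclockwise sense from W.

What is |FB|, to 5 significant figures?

57.378

F is at the origin; F and R share the same y with |FR| = 40.8 and R on the −x side, so R = (-40.800, 0.0000). Tangency of A1 to FR means the radius QR is perpendicular to FR, so Q = R + (0, -6) = (-40.800, -6.0000). On A1, R sits at bearing 90° from Q; an 85° counterclockwise sweep puts W at bearing 175°, so W = Q + 6.0·(cos 175°, sin 175°) = (-46.777, -5.4771). Since A1 is tangent to WB there, QW ⟂ WB, so WB runs along (−sin 175°, cos 175°); with |WB| = 24.6, B = (-48.921, -29.983). Then |FB| = |B − F| = 57.378.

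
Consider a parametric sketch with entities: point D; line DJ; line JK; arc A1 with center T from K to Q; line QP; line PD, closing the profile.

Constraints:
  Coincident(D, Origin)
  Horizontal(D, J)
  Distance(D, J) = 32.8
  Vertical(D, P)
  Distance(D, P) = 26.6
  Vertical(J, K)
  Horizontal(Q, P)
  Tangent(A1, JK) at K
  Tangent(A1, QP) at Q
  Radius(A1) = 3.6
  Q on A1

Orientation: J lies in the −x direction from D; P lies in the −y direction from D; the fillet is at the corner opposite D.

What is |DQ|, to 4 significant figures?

39.50

The virtual corner opposite D is at (-32.80, -26.60). Since A1 is tangent to JK there, TK ⟂ JK and since A1 is tangent to QP there, TQ ⟂ QP, with radius 3.6, so the center T sits 3.6 in from both sides at T = (-29.20, -23.00). That places the tangent points at K = (-32.80, -23.00) on JK and Q = (-29.20, -26.60) on QP. Then |DQ| = |Q − D| = 39.50.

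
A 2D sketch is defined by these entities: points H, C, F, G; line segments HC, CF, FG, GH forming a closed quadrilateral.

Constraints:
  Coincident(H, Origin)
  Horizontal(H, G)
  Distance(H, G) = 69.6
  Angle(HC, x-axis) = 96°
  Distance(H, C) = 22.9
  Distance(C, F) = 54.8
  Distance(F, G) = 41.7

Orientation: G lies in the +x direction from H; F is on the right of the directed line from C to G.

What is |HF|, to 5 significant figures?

37.961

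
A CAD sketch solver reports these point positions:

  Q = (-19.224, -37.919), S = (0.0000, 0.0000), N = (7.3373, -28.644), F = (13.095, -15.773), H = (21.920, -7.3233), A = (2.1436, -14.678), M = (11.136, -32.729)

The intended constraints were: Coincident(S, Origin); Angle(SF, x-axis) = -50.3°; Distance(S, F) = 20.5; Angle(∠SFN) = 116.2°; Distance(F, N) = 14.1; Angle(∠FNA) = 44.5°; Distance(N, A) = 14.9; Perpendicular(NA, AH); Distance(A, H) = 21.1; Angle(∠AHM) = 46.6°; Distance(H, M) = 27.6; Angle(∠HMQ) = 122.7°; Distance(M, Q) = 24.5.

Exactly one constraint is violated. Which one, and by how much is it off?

Distance(M, Q) = 24.5 — off by 6.30.

S = (0.00, 0.00) ✓; SF at -50.30° ✓; |SF| = 20.50 ✓; ∠SFN = 116.2° ✓; |FN| = 14.10 ✓; ∠FNA = 44.50° ✓; |NA| = 14.90 ✓; ∠(NA, AH) = 90.00° ✓; |AH| = 21.10 ✓; ∠AHM = 46.60° ✓; |HM| = 27.60 ✓; ∠HMQ = 122.7° ✓; |MQ| = 30.80 ✗.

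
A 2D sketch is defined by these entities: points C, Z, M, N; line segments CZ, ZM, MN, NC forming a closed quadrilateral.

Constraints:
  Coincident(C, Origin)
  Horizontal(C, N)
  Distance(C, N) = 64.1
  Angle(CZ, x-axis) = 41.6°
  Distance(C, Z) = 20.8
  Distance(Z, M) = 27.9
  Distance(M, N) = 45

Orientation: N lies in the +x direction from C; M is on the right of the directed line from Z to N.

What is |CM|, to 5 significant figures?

25.125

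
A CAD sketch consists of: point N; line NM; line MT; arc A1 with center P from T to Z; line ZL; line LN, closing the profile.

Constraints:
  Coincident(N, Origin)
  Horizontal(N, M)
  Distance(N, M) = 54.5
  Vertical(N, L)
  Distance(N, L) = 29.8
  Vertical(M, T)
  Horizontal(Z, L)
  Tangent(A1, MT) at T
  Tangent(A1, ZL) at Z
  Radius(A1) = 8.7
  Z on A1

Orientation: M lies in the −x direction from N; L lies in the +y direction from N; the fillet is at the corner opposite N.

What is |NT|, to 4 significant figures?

58.44

N is at the origin; NM is horizontal with |NM| = 54.5 and M on the −x side, so M = (-54.50, 0.000). N and L share the same x with |NL| = 29.8 and L on the +y side, so L = (0.000, 29.80). The virtual corner opposite N is at (-54.50, 29.80). Since A1 is tangent to MT there, PT ⟂ MT and A1 meets ZL tangentially, so PZ is at right angles to ZL, with radius 8.7, so the center P sits 8.7 in from both sides at P = (-45.80, 21.10). That places the tangent points at T = (-54.50, 21.10) on MT and Z = (-45.80, 29.80) on ZL. Then |NT| = |T − N| = 58.44.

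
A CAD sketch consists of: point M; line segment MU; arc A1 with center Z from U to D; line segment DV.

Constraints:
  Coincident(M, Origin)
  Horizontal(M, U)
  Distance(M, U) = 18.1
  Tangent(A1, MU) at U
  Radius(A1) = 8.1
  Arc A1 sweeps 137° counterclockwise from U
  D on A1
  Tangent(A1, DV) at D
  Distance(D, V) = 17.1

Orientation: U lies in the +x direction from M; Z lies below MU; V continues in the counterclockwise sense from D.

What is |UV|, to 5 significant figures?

26.618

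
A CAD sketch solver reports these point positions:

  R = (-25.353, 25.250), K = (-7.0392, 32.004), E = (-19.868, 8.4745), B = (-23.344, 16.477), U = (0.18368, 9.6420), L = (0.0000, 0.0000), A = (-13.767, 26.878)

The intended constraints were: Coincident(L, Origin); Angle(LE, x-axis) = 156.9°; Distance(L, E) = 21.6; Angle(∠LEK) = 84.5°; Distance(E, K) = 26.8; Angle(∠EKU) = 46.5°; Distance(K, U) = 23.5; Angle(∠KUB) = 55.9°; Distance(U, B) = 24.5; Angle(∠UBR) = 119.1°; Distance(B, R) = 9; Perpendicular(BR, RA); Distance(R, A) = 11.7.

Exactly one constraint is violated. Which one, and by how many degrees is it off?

Perpendicular(BR, RA) — off by 4.90°.

L = (0.00, 0.00) ✓; LE at 156.9° ✓; |LE| = 21.60 ✓; ∠LEK = 84.50° ✓; |EK| = 26.80 ✓; ∠EKU = 46.50° ✓; |KU| = 23.50 ✓; ∠KUB = 55.90° ✓; |UB| = 24.50 ✓; ∠UBR = 119.1° ✓; |BR| = 9.000 ✓; ∠(BR, RA) = 94.90° ✗; |RA| = 11.70 ✓.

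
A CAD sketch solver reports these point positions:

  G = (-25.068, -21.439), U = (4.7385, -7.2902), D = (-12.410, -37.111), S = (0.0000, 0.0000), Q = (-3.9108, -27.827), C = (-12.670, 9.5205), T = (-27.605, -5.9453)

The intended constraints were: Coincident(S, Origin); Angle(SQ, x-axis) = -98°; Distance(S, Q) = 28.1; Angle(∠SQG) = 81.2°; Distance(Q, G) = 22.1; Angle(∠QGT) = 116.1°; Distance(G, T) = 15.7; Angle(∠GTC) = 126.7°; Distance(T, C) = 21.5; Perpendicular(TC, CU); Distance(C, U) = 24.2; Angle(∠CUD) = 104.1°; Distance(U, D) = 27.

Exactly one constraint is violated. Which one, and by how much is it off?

Distance(U, D) = 27 — off by 7.40.

S = (0.00, 0.00) ✓; SQ at -98.00° ✓; |SQ| = 28.10 ✓; ∠SQG = 81.20° ✓; |QG| = 22.10 ✓; ∠QGT = 116.1° ✓; |GT| = 15.70 ✓; ∠GTC = 126.7° ✓; |TC| = 21.50 ✓; ∠(TC, CU) = 90.00° ✓; |CU| = 24.20 ✓; ∠CUD = 104.1° ✓; |UD| = 34.40 ✗.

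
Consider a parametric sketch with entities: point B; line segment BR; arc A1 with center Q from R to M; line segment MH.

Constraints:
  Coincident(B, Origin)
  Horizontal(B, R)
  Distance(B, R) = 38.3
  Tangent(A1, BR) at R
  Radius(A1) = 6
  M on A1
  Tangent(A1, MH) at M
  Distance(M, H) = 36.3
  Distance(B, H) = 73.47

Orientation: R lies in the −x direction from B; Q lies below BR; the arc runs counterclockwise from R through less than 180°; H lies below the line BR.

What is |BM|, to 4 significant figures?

42.60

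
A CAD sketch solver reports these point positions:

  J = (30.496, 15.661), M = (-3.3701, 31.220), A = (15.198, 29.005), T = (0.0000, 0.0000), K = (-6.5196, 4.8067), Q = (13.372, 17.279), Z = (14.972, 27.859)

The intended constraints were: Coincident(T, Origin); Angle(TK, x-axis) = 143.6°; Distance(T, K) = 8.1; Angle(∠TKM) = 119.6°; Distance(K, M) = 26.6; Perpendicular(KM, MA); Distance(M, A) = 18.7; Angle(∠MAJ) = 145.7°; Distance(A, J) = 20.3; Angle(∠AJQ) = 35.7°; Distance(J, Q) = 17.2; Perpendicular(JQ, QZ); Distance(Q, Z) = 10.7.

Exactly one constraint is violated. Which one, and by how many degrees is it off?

Perpendicular(JQ, QZ) — off by 3.20°.

T = (0.00, 0.00) ✓; TK at 143.6° ✓; |TK| = 8.100 ✓; ∠TKM = 119.6° ✓; |KM| = 26.60 ✓; ∠(KM, MA) = 90.00° ✓; |MA| = 18.70 ✓; ∠MAJ = 145.7° ✓; |AJ| = 20.30 ✓; ∠AJQ = 35.70° ✓; |JQ| = 17.20 ✓; ∠(JQ, QZ) = 93.20° ✗; |QZ| = 10.70 ✓.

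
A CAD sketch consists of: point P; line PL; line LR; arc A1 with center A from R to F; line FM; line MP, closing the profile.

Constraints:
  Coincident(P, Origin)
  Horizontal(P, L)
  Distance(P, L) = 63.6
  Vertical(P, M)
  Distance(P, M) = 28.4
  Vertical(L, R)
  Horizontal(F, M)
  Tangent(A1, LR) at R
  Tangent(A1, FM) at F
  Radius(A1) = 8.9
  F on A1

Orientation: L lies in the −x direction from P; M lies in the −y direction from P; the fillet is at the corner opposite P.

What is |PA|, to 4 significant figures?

58.07

P is at the origin; P and L share the same y with |PL| = 63.6 and L on the −x side, so L = (-63.60, 0.000). P and M share the same x with |PM| = 28.4 and M on the −y side, so M = (0.000, -28.40). The virtual corner opposite P is at (-63.60, -28.40). Tangency of A1 to LR means the radius AR is perpendicular to LR and tangency of A1 to FM means the radius AF is perpendicular to FM, with radius 8.9, so the center A sits 8.9 in from both sides at A = (-54.70, -19.50). Then |PA| = |A − P| = 58.07.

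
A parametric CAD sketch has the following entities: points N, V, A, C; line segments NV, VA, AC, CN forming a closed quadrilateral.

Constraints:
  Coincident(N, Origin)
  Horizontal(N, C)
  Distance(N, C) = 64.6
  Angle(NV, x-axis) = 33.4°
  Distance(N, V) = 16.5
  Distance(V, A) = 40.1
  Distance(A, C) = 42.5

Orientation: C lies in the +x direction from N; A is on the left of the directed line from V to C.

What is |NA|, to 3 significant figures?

56.4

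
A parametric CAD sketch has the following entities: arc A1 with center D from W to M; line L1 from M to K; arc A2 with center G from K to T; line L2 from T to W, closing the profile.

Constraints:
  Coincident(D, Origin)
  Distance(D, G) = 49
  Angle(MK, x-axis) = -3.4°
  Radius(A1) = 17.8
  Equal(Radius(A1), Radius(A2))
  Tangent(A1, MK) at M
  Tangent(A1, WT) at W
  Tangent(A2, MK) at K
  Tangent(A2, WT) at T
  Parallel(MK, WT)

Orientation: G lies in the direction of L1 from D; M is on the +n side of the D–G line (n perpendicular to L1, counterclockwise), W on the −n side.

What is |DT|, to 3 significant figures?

52.1

Tangency of A1 to both parallel lines with radius 17.8 puts M and W at D ± 17.8·n: M = (1.06, 17.8), W = (-1.06, -17.8). Equal radii place K and T the same way about G: K = G + 17.8·n = (50.0, 14.9), T = G − 17.8·n = (47.9, -20.7). Then |DT| = |T − D| = 52.1.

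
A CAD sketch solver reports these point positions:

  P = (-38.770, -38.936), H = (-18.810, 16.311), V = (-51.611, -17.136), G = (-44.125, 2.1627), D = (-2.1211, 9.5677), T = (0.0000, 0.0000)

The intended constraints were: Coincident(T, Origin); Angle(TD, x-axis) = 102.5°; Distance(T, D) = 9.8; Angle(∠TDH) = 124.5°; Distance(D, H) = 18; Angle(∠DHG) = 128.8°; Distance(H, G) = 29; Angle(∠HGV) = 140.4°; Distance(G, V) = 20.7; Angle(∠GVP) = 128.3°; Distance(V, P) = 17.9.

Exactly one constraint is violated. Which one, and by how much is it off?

Distance(V, P) = 17.9 — off by 7.40.

T = (0.00, 0.00) ✓; TD at 102.5° ✓; |TD| = 9.800 ✓; ∠TDH = 124.5° ✓; |DH| = 18.00 ✓; ∠DHG = 128.8° ✓; |HG| = 29.00 ✓; ∠HGV = 140.4° ✓; |GV| = 20.70 ✓; ∠GVP = 128.3° ✓; |VP| = 25.30 ✗.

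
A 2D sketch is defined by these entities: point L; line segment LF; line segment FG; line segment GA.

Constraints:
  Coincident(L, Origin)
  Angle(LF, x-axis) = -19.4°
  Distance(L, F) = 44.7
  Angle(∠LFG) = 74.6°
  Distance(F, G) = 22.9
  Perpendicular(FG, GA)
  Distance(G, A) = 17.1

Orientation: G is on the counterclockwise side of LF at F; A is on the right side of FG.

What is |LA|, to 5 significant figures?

61.197

L is at the origin; LF runs at -19.4° with length 44.7, so F = 44.7·(cos -19.4°, sin -19.4°) = (42.162, -14.848). ∠LFG = 74.6°, so FG runs at -19.4° + (180° − 74.6°) = 86.000° from the x-axis; with |FG| = 22.9, G = F + 22.9·(cos 86.000°, sin 86.000°) = (43.759, 7.9966). FG is perpendicular to GA; with |GA| = 17.1 on the right of FG, A = G + 17.1·(0.99756, -0.069756) = (60.818, 6.8038). Then |LA| = |A − L| = 61.197.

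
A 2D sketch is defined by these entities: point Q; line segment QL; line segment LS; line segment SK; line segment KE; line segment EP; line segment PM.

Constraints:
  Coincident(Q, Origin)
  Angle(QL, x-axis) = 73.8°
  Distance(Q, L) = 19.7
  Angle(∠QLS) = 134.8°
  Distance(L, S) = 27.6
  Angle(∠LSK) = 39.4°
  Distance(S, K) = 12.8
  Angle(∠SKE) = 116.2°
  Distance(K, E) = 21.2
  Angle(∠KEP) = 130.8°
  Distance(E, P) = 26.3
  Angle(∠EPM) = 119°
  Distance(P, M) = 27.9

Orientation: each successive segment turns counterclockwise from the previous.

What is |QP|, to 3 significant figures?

40.1

Q is at the origin; QL runs at 73.8° with length 19.7, so L = (5.50, 18.9). ∠QLS = 134.8° gives LS at 119° from the x-axis; with |LS| = 27.6, S = (-7.88, 43.1). ∠LSK = 39.4° gives SK at -100° from the x-axis; with |SK| = 12.8, K = (-10.2, 30.5). ∠SKE = 116.2° gives KE at -36.6° from the x-axis; with |KE| = 21.2, E = (6.82, 17.8). ∠KEP = 130.8° gives EP at 12.6° from the x-axis; with |EP| = 26.3, P = (32.5, 23.6). Then |QP| = |P − Q| = 40.1.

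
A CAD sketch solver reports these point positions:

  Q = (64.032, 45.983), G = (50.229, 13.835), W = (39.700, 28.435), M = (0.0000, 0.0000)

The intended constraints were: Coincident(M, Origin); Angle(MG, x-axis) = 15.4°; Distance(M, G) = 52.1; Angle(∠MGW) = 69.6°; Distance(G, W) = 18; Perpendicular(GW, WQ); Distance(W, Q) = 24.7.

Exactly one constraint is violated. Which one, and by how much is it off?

Distance(W, Q) = 24.7 — off by 5.30.

M = (0.00, 0.00) ✓; MG at 15.40° ✓; |MG| = 52.10 ✓; ∠MGW = 69.60° ✓; |GW| = 18.00 ✓; ∠(GW, WQ) = 90.00° ✓; |WQ| = 30.00 ✗.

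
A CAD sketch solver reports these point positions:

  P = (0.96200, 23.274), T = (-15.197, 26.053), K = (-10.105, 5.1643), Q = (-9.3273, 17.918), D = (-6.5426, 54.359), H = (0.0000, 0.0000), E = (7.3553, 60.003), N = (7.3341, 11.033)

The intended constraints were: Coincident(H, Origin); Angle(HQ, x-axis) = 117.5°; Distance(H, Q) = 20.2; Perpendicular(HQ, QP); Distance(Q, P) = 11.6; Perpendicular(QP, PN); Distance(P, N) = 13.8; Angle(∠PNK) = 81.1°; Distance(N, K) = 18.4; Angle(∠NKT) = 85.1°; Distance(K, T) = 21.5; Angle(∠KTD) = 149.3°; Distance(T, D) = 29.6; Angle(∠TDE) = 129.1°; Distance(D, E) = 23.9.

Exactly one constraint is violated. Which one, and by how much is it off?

Distance(D, E) = 23.9 — off by 8.90.

H = (0.00, 0.00) ✓; HQ at 117.5° ✓; |HQ| = 20.20 ✓; ∠(HQ, QP) = 90.00° ✓; |QP| = 11.60 ✓; ∠(QP, PN) = 90.00° ✓; |PN| = 13.80 ✓; ∠PNK = 81.10° ✓; |NK| = 18.40 ✓; ∠NKT = 85.10° ✓; |KT| = 21.50 ✓; ∠KTD = 149.3° ✓; |TD| = 29.60 ✓; ∠TDE = 129.1° ✓; |DE| = 15.00 ✗.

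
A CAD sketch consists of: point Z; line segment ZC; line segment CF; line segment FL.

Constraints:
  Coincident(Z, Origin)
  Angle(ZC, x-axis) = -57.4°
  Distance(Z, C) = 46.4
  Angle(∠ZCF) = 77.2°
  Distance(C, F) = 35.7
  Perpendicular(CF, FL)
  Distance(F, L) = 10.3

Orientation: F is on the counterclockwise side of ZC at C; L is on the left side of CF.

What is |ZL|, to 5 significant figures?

43.214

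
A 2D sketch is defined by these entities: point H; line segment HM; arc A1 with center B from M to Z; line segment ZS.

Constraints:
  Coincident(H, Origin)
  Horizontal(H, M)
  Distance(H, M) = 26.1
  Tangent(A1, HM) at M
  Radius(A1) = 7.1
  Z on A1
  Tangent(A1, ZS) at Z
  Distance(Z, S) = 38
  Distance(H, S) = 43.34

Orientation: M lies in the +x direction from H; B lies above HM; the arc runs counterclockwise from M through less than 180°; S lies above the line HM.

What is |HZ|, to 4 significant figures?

33.80

Checks: |BZ| = 7.100 ✓; ∠(BZ, ZS) = 90.00° ✓; |ZS| = 38.00 ✓; |HS| = 43.34 ✓.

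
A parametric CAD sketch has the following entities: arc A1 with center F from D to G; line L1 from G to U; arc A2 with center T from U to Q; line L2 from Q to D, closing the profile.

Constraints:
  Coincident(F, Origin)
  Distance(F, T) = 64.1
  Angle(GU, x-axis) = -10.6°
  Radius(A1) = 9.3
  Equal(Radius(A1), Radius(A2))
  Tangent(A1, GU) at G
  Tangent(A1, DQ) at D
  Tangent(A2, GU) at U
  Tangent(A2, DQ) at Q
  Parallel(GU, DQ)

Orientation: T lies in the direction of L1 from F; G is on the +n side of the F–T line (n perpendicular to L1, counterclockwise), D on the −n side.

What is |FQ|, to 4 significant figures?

64.77

The slot axis is L1's direction at -10.6°, so u = (cos -10.6°, sin -10.6°) = (0.9829, -0.1840) and n = (−sin -10.6°, cos -10.6°) = (0.1840, 0.9829). F is at the origin and T lies 64.1 along u from F, so T = 64.1·u = (63.01, -11.79). Tangency of A1 to both parallel lines with radius 9.3 puts G and D at F ± 9.3·n: G = (1.711, 9.141), D = (-1.711, -9.141). Equal radii place U and Q the same way about T: U = T + 9.3·n = (64.72, -2.650), Q = T − 9.3·n = (61.30, -20.93). Then |FQ| = |Q − F| = 64.77.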